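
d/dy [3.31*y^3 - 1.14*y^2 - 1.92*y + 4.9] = 9.93*y^2 - 2.28*y - 1.92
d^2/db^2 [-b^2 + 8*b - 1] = -2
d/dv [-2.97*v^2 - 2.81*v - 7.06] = -5.94*v - 2.81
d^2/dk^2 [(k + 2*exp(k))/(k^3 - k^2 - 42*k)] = 2*(-k^2*(-k^2 + k + 42)^2*exp(k) + k*(-(k + 2*exp(k))*(3*k - 1) + (2*exp(k) + 1)*(-3*k^2 + 2*k + 42))*(-k^2 + k + 42) - (k + 2*exp(k))*(-3*k^2 + 2*k + 42)^2)/(k^3*(-k^2 + k + 42)^3)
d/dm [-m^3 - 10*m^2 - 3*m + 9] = -3*m^2 - 20*m - 3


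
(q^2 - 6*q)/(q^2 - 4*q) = (q - 6)/(q - 4)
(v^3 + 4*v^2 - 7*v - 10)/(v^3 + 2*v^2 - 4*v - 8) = (v^2 + 6*v + 5)/(v^2 + 4*v + 4)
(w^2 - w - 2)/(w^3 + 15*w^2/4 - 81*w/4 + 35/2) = 4*(w + 1)/(4*w^2 + 23*w - 35)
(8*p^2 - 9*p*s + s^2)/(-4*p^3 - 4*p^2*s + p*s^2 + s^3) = (-8*p^2 + 9*p*s - s^2)/(4*p^3 + 4*p^2*s - p*s^2 - s^3)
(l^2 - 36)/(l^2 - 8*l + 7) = (l^2 - 36)/(l^2 - 8*l + 7)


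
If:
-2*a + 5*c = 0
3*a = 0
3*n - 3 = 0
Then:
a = 0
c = 0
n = 1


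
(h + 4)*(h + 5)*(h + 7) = h^3 + 16*h^2 + 83*h + 140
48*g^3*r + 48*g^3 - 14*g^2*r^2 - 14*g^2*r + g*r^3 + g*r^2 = (-8*g + r)*(-6*g + r)*(g*r + g)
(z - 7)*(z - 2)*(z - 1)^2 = z^4 - 11*z^3 + 33*z^2 - 37*z + 14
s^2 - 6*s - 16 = (s - 8)*(s + 2)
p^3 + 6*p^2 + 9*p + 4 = (p + 1)^2*(p + 4)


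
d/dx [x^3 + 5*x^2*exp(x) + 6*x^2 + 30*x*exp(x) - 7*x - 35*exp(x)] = 5*x^2*exp(x) + 3*x^2 + 40*x*exp(x) + 12*x - 5*exp(x) - 7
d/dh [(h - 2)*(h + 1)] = 2*h - 1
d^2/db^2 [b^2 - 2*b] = 2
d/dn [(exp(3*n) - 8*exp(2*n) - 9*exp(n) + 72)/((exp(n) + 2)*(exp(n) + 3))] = (exp(2*n) + 4*exp(n) - 46)*exp(n)/(exp(2*n) + 4*exp(n) + 4)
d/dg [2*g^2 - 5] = 4*g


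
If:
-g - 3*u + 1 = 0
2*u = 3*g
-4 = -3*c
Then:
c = 4/3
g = 2/11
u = 3/11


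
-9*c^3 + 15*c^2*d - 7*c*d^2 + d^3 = (-3*c + d)^2*(-c + d)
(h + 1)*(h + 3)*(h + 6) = h^3 + 10*h^2 + 27*h + 18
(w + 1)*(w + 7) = w^2 + 8*w + 7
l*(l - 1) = l^2 - l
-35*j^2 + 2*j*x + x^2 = (-5*j + x)*(7*j + x)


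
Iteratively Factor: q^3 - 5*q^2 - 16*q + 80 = (q - 4)*(q^2 - q - 20) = (q - 5)*(q - 4)*(q + 4)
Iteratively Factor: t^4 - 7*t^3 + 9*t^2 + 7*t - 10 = (t - 5)*(t^3 - 2*t^2 - t + 2) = (t - 5)*(t - 2)*(t^2 - 1) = (t - 5)*(t - 2)*(t - 1)*(t + 1)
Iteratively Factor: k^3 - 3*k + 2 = (k - 1)*(k^2 + k - 2) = (k - 1)*(k + 2)*(k - 1)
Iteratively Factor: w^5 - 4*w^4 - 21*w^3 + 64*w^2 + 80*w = (w - 5)*(w^4 + w^3 - 16*w^2 - 16*w) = (w - 5)*(w + 1)*(w^3 - 16*w) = (w - 5)*(w + 1)*(w + 4)*(w^2 - 4*w) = w*(w - 5)*(w + 1)*(w + 4)*(w - 4)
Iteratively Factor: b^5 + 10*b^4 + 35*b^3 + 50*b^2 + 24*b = (b + 1)*(b^4 + 9*b^3 + 26*b^2 + 24*b) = (b + 1)*(b + 3)*(b^3 + 6*b^2 + 8*b) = (b + 1)*(b + 3)*(b + 4)*(b^2 + 2*b) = (b + 1)*(b + 2)*(b + 3)*(b + 4)*(b)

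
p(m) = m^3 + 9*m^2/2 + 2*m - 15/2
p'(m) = 3*m^2 + 9*m + 2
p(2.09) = 25.47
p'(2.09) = 33.91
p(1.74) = 14.87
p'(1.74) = 26.74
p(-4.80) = -24.01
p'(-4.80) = 27.92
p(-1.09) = -5.63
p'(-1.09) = -4.25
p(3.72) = 113.69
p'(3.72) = 77.00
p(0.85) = -1.93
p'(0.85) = 11.82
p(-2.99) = 0.02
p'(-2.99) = 1.91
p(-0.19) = -7.72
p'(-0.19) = 0.40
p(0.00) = -7.50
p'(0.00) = 2.00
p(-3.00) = 0.00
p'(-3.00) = 2.00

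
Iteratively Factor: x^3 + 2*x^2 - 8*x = (x)*(x^2 + 2*x - 8) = x*(x - 2)*(x + 4)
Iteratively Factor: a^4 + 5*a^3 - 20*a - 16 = (a - 2)*(a^3 + 7*a^2 + 14*a + 8) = (a - 2)*(a + 2)*(a^2 + 5*a + 4) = (a - 2)*(a + 2)*(a + 4)*(a + 1)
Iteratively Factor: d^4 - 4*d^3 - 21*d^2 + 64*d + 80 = (d + 4)*(d^3 - 8*d^2 + 11*d + 20) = (d - 5)*(d + 4)*(d^2 - 3*d - 4) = (d - 5)*(d - 4)*(d + 4)*(d + 1)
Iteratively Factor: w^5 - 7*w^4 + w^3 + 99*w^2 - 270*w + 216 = (w - 3)*(w^4 - 4*w^3 - 11*w^2 + 66*w - 72) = (w - 3)^2*(w^3 - w^2 - 14*w + 24) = (w - 3)^3*(w^2 + 2*w - 8) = (w - 3)^3*(w - 2)*(w + 4)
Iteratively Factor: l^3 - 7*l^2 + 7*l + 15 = (l + 1)*(l^2 - 8*l + 15) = (l - 3)*(l + 1)*(l - 5)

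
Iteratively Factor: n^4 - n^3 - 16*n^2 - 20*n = (n + 2)*(n^3 - 3*n^2 - 10*n) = (n + 2)^2*(n^2 - 5*n) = n*(n + 2)^2*(n - 5)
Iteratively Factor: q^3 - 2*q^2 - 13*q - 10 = (q - 5)*(q^2 + 3*q + 2) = (q - 5)*(q + 2)*(q + 1)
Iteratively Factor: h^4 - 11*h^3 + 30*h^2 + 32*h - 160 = (h - 4)*(h^3 - 7*h^2 + 2*h + 40) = (h - 5)*(h - 4)*(h^2 - 2*h - 8) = (h - 5)*(h - 4)^2*(h + 2)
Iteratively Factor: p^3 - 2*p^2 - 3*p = (p + 1)*(p^2 - 3*p) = p*(p + 1)*(p - 3)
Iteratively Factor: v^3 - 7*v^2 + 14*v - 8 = (v - 1)*(v^2 - 6*v + 8) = (v - 4)*(v - 1)*(v - 2)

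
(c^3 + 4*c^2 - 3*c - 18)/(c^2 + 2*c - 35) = (c^3 + 4*c^2 - 3*c - 18)/(c^2 + 2*c - 35)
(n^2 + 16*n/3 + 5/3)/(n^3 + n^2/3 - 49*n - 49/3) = (n + 5)/(n^2 - 49)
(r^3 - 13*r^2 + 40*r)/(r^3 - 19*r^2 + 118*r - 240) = r/(r - 6)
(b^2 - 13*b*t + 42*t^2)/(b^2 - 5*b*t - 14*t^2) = (b - 6*t)/(b + 2*t)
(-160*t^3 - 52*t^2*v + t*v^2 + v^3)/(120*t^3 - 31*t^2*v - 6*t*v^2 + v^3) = (-4*t - v)/(3*t - v)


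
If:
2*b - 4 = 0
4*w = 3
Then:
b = 2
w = 3/4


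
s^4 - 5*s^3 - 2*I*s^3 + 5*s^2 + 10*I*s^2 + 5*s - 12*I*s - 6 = (s - 3)*(s - 2)*(s - I)^2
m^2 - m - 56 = (m - 8)*(m + 7)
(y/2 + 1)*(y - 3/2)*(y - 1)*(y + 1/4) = y^4/2 - y^3/8 - 29*y^2/16 + 17*y/16 + 3/8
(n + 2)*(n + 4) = n^2 + 6*n + 8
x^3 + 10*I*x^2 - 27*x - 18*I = (x + I)*(x + 3*I)*(x + 6*I)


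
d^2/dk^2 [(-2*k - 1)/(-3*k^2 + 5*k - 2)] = 2*((7 - 18*k)*(3*k^2 - 5*k + 2) + (2*k + 1)*(6*k - 5)^2)/(3*k^2 - 5*k + 2)^3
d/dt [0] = 0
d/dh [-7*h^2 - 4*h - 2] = -14*h - 4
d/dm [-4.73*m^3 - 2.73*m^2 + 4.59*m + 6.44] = -14.19*m^2 - 5.46*m + 4.59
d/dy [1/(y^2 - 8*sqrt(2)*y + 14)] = 2*(-y + 4*sqrt(2))/(y^2 - 8*sqrt(2)*y + 14)^2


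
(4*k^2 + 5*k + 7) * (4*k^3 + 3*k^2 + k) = 16*k^5 + 32*k^4 + 47*k^3 + 26*k^2 + 7*k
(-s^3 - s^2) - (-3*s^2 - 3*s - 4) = -s^3 + 2*s^2 + 3*s + 4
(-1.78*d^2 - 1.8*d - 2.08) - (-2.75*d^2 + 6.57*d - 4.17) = 0.97*d^2 - 8.37*d + 2.09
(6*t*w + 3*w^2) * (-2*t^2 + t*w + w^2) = -12*t^3*w + 9*t*w^3 + 3*w^4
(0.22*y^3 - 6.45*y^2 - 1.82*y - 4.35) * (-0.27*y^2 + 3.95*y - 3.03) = -0.0594*y^5 + 2.6105*y^4 - 25.6527*y^3 + 13.529*y^2 - 11.6679*y + 13.1805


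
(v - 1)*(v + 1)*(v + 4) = v^3 + 4*v^2 - v - 4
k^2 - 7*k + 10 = (k - 5)*(k - 2)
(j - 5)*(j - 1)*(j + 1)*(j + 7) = j^4 + 2*j^3 - 36*j^2 - 2*j + 35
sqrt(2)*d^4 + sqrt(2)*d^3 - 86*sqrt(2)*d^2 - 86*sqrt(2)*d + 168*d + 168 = (d - 6*sqrt(2))*(d - sqrt(2))*(d + 7*sqrt(2))*(sqrt(2)*d + sqrt(2))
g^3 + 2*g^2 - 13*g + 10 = (g - 2)*(g - 1)*(g + 5)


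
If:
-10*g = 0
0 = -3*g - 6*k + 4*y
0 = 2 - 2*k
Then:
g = 0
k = 1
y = 3/2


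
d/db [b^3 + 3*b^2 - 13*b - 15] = 3*b^2 + 6*b - 13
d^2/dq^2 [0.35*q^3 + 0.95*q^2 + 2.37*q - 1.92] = 2.1*q + 1.9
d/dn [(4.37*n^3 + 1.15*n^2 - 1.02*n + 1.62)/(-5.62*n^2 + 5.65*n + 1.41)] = (-24.5594*n^4 + 49.381*n^3 + 19.2502*n^2 + 21.4518*n - 10.5912)/(31.5844*n^4 - 63.506*n^3 + 16.0741*n^2 + 15.933*n + 1.9881)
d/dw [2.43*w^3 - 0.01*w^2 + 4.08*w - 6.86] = 7.29*w^2 - 0.02*w + 4.08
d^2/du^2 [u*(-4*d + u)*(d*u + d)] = 2*d*(-4*d + 3*u + 1)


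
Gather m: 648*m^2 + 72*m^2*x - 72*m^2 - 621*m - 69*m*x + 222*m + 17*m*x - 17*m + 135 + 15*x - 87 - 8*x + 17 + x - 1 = m^2*(72*x + 576) + m*(-52*x - 416) + 8*x + 64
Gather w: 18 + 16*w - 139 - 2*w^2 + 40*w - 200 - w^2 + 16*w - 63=-3*w^2 + 72*w - 384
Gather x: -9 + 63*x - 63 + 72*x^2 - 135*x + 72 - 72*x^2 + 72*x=0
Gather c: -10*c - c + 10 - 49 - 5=-11*c - 44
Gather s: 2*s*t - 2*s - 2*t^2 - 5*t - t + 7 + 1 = s*(2*t - 2) - 2*t^2 - 6*t + 8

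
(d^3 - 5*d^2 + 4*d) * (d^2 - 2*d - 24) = d^5 - 7*d^4 - 10*d^3 + 112*d^2 - 96*d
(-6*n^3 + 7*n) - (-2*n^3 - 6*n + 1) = -4*n^3 + 13*n - 1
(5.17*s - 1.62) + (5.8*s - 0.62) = 10.97*s - 2.24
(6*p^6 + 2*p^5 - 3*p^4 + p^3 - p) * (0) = 0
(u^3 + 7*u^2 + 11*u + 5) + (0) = u^3 + 7*u^2 + 11*u + 5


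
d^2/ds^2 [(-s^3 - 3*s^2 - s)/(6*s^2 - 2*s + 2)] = 2*(-8*s^3 + 15*s^2 + 3*s - 2)/(27*s^6 - 27*s^5 + 36*s^4 - 19*s^3 + 12*s^2 - 3*s + 1)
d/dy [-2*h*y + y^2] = -2*h + 2*y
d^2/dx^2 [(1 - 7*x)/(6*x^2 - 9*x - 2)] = 6*(3*(4*x - 3)^2*(7*x - 1) + (42*x - 23)*(-6*x^2 + 9*x + 2))/(-6*x^2 + 9*x + 2)^3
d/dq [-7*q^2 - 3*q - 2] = -14*q - 3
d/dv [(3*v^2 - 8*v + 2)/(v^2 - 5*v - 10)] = (-7*v^2 - 64*v + 90)/(v^4 - 10*v^3 + 5*v^2 + 100*v + 100)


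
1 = 1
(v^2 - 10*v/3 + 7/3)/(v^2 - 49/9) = 3*(v - 1)/(3*v + 7)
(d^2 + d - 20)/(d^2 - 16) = (d + 5)/(d + 4)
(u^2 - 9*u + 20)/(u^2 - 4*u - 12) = (-u^2 + 9*u - 20)/(-u^2 + 4*u + 12)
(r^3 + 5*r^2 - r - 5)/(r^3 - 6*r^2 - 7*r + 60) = (r^3 + 5*r^2 - r - 5)/(r^3 - 6*r^2 - 7*r + 60)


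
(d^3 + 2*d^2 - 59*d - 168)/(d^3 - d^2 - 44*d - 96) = (d + 7)/(d + 4)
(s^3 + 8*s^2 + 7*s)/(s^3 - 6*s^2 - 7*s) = (s + 7)/(s - 7)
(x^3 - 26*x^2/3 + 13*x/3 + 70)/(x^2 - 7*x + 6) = (3*x^2 - 8*x - 35)/(3*(x - 1))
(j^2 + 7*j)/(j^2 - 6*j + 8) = j*(j + 7)/(j^2 - 6*j + 8)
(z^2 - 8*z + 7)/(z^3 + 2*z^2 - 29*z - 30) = (z^2 - 8*z + 7)/(z^3 + 2*z^2 - 29*z - 30)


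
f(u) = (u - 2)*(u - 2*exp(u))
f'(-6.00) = -13.97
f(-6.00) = 48.04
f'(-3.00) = -7.60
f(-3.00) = 15.50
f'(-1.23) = -3.16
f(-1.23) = 5.86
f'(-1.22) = -3.13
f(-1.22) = 5.83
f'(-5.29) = -12.52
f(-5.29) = 38.64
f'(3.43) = -145.20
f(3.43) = -83.40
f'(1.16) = -0.70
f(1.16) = 4.38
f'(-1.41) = -3.64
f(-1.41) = 6.47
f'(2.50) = -33.55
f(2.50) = -10.93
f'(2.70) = -47.19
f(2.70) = -18.94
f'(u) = u + (1 - 2*exp(u))*(u - 2) - 2*exp(u) = -2*u*exp(u) + 2*u + 2*exp(u) - 2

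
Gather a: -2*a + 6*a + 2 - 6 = 4*a - 4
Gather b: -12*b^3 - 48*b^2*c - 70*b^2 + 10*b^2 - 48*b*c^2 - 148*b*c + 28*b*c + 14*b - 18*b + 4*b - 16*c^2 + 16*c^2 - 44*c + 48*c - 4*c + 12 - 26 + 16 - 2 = -12*b^3 + b^2*(-48*c - 60) + b*(-48*c^2 - 120*c)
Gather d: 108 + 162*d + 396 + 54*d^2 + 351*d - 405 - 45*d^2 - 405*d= 9*d^2 + 108*d + 99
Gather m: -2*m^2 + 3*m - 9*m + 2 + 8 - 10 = -2*m^2 - 6*m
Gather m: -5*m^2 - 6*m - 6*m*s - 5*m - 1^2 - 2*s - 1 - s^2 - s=-5*m^2 + m*(-6*s - 11) - s^2 - 3*s - 2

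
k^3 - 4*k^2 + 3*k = k*(k - 3)*(k - 1)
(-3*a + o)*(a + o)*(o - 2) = -3*a^2*o + 6*a^2 - 2*a*o^2 + 4*a*o + o^3 - 2*o^2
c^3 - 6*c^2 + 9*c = c*(c - 3)^2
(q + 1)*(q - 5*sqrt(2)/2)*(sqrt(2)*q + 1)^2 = 2*q^4 - 3*sqrt(2)*q^3 + 2*q^3 - 9*q^2 - 3*sqrt(2)*q^2 - 9*q - 5*sqrt(2)*q/2 - 5*sqrt(2)/2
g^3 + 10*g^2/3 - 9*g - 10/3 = (g - 2)*(g + 1/3)*(g + 5)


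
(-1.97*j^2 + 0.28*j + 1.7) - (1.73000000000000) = -1.97*j^2 + 0.28*j - 0.03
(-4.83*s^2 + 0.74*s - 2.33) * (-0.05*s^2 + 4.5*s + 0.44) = 0.2415*s^4 - 21.772*s^3 + 1.3213*s^2 - 10.1594*s - 1.0252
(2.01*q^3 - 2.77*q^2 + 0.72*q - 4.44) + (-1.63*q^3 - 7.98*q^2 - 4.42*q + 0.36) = 0.38*q^3 - 10.75*q^2 - 3.7*q - 4.08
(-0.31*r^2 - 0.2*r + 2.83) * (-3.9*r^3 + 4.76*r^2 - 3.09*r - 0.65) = 1.209*r^5 - 0.6956*r^4 - 11.0311*r^3 + 14.2903*r^2 - 8.6147*r - 1.8395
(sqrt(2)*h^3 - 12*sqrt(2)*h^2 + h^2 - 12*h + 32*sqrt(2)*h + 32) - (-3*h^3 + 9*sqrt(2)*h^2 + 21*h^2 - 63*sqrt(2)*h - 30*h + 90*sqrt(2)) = sqrt(2)*h^3 + 3*h^3 - 21*sqrt(2)*h^2 - 20*h^2 + 18*h + 95*sqrt(2)*h - 90*sqrt(2) + 32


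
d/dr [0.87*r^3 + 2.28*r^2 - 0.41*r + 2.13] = 2.61*r^2 + 4.56*r - 0.41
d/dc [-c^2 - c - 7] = -2*c - 1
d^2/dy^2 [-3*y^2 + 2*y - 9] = -6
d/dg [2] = 0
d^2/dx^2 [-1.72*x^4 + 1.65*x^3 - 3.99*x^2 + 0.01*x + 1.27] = -20.64*x^2 + 9.9*x - 7.98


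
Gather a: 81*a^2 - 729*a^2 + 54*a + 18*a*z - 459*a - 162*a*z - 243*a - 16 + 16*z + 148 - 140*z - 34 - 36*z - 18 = -648*a^2 + a*(-144*z - 648) - 160*z + 80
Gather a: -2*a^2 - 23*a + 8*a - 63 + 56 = -2*a^2 - 15*a - 7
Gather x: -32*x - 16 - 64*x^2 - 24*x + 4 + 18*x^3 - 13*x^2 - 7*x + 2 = 18*x^3 - 77*x^2 - 63*x - 10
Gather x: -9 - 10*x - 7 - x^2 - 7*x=-x^2 - 17*x - 16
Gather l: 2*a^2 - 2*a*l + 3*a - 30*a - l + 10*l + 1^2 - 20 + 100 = 2*a^2 - 27*a + l*(9 - 2*a) + 81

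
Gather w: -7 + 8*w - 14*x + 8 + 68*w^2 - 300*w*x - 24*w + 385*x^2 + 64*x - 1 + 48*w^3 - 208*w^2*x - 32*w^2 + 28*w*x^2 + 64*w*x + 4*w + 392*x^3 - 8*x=48*w^3 + w^2*(36 - 208*x) + w*(28*x^2 - 236*x - 12) + 392*x^3 + 385*x^2 + 42*x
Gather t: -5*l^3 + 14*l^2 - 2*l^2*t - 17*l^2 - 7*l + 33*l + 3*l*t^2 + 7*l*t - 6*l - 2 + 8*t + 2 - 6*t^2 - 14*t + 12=-5*l^3 - 3*l^2 + 20*l + t^2*(3*l - 6) + t*(-2*l^2 + 7*l - 6) + 12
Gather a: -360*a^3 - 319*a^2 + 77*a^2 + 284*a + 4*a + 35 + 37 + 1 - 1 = -360*a^3 - 242*a^2 + 288*a + 72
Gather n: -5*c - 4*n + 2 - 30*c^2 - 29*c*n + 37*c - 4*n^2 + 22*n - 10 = -30*c^2 + 32*c - 4*n^2 + n*(18 - 29*c) - 8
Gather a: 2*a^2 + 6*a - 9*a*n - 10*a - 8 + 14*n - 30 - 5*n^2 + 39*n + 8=2*a^2 + a*(-9*n - 4) - 5*n^2 + 53*n - 30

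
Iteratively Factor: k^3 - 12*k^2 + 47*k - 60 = (k - 5)*(k^2 - 7*k + 12) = (k - 5)*(k - 4)*(k - 3)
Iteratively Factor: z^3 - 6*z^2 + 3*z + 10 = (z + 1)*(z^2 - 7*z + 10) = (z - 2)*(z + 1)*(z - 5)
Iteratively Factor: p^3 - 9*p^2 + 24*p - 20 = (p - 2)*(p^2 - 7*p + 10) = (p - 2)^2*(p - 5)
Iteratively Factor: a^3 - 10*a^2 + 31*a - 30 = (a - 3)*(a^2 - 7*a + 10) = (a - 3)*(a - 2)*(a - 5)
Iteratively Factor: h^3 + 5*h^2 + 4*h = (h + 4)*(h^2 + h) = (h + 1)*(h + 4)*(h)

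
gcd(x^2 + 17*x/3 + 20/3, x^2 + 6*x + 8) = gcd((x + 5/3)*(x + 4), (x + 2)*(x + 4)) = x + 4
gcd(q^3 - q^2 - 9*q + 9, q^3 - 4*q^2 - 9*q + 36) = q^2 - 9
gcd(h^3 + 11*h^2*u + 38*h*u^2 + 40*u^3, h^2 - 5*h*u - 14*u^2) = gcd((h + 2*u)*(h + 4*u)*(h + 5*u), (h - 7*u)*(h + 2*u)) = h + 2*u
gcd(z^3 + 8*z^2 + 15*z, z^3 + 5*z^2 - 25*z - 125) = z + 5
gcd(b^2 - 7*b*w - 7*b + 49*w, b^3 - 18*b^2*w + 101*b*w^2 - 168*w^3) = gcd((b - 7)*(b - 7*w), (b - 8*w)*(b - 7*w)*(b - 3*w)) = -b + 7*w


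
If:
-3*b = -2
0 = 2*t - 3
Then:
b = 2/3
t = 3/2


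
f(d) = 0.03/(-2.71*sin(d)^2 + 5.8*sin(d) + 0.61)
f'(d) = 0.03*(5.42*sin(d)*cos(d) - 5.8*cos(d))/(-2.71*sin(d)^2 + 5.8*sin(d) + 0.61)^2 = (0.1626*sin(d) - 0.174)*cos(d)/(-2.71*sin(d)^2 + 5.8*sin(d) + 0.61)^2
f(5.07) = -0.00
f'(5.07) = -0.00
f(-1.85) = -0.00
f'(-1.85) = 0.00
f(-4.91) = 0.01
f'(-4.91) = -0.00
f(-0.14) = -0.12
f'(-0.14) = -3.06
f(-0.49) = -0.01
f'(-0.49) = -0.03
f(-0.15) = -0.09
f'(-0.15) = -1.95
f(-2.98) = -0.08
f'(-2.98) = 1.28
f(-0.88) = -0.01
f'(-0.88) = -0.01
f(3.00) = 0.02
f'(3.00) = 0.08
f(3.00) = 0.02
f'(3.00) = 0.08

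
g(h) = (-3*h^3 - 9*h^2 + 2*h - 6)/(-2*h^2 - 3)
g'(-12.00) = 1.52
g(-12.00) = -13.26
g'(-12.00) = 1.52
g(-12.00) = -13.26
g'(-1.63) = 1.01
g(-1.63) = 2.43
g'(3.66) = 1.80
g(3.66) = 8.94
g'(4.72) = 1.68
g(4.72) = 10.78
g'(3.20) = 1.88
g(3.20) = 8.09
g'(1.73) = 2.38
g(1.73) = 5.01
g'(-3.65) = 1.55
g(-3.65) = -0.43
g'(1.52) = 2.47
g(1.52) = 4.50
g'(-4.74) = 1.56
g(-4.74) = -2.12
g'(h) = 4*h*(-3*h^3 - 9*h^2 + 2*h - 6)/(-2*h^2 - 3)^2 + (-9*h^2 - 18*h + 2)/(-2*h^2 - 3) = (6*h^4 + 31*h^2 + 30*h - 6)/(4*h^4 + 12*h^2 + 9)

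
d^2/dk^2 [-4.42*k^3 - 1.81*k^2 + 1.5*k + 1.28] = -26.52*k - 3.62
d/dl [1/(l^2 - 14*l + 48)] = 2*(7 - l)/(l^2 - 14*l + 48)^2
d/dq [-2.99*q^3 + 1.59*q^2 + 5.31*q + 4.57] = -8.97*q^2 + 3.18*q + 5.31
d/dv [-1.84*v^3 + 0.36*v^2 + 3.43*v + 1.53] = -5.52*v^2 + 0.72*v + 3.43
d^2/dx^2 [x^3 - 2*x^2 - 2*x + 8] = 6*x - 4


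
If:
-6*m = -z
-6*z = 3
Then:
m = -1/12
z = -1/2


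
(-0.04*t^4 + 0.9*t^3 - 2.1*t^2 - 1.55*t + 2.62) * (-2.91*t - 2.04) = 0.1164*t^5 - 2.5374*t^4 + 4.275*t^3 + 8.7945*t^2 - 4.4622*t - 5.3448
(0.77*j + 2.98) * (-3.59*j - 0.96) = -2.7643*j^2 - 11.4374*j - 2.8608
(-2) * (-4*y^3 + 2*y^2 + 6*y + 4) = 8*y^3 - 4*y^2 - 12*y - 8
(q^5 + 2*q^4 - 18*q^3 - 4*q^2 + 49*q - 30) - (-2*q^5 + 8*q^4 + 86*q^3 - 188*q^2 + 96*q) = 3*q^5 - 6*q^4 - 104*q^3 + 184*q^2 - 47*q - 30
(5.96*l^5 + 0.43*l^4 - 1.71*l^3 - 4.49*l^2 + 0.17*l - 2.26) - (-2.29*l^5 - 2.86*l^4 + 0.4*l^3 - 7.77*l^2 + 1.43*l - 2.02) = 8.25*l^5 + 3.29*l^4 - 2.11*l^3 + 3.28*l^2 - 1.26*l - 0.24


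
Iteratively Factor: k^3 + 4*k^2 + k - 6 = (k + 3)*(k^2 + k - 2) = (k - 1)*(k + 3)*(k + 2)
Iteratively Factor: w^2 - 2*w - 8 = (w - 4)*(w + 2)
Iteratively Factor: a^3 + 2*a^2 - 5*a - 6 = (a + 1)*(a^2 + a - 6) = (a - 2)*(a + 1)*(a + 3)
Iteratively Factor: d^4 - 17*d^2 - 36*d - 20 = (d + 1)*(d^3 - d^2 - 16*d - 20) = (d + 1)*(d + 2)*(d^2 - 3*d - 10) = (d - 5)*(d + 1)*(d + 2)*(d + 2)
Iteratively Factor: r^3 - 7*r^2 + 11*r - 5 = (r - 5)*(r^2 - 2*r + 1) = (r - 5)*(r - 1)*(r - 1)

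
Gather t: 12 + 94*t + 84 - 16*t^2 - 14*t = -16*t^2 + 80*t + 96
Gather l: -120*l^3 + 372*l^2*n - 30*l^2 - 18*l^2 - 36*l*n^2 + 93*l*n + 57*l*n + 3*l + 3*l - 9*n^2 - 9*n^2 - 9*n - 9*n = -120*l^3 + l^2*(372*n - 48) + l*(-36*n^2 + 150*n + 6) - 18*n^2 - 18*n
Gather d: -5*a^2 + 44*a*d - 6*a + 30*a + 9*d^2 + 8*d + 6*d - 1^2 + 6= -5*a^2 + 24*a + 9*d^2 + d*(44*a + 14) + 5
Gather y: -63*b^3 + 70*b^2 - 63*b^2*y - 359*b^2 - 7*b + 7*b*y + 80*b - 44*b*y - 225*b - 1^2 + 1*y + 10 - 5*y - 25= -63*b^3 - 289*b^2 - 152*b + y*(-63*b^2 - 37*b - 4) - 16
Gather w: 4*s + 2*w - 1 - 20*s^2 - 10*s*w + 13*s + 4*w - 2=-20*s^2 + 17*s + w*(6 - 10*s) - 3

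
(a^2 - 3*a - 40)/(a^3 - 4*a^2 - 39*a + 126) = (a^2 - 3*a - 40)/(a^3 - 4*a^2 - 39*a + 126)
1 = 1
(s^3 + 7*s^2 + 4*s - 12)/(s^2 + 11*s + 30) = (s^2 + s - 2)/(s + 5)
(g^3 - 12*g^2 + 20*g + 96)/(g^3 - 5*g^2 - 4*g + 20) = (g^2 - 14*g + 48)/(g^2 - 7*g + 10)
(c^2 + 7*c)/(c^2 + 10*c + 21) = c/(c + 3)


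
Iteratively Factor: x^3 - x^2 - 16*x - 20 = (x + 2)*(x^2 - 3*x - 10) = (x - 5)*(x + 2)*(x + 2)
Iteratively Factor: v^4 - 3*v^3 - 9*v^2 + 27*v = (v + 3)*(v^3 - 6*v^2 + 9*v) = (v - 3)*(v + 3)*(v^2 - 3*v) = (v - 3)^2*(v + 3)*(v)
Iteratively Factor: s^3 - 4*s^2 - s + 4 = (s - 1)*(s^2 - 3*s - 4) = (s - 4)*(s - 1)*(s + 1)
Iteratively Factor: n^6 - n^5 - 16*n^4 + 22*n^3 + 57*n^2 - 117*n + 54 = (n - 2)*(n^5 + n^4 - 14*n^3 - 6*n^2 + 45*n - 27) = (n - 2)*(n + 3)*(n^4 - 2*n^3 - 8*n^2 + 18*n - 9) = (n - 2)*(n + 3)^2*(n^3 - 5*n^2 + 7*n - 3) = (n - 3)*(n - 2)*(n + 3)^2*(n^2 - 2*n + 1) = (n - 3)*(n - 2)*(n - 1)*(n + 3)^2*(n - 1)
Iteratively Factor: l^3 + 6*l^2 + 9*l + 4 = (l + 1)*(l^2 + 5*l + 4) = (l + 1)*(l + 4)*(l + 1)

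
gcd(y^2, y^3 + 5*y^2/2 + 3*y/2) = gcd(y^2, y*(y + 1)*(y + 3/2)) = y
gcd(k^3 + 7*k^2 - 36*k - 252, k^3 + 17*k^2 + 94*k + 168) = k^2 + 13*k + 42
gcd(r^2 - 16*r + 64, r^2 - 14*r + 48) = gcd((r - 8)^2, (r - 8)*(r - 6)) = r - 8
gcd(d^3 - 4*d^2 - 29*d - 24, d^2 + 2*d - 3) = d + 3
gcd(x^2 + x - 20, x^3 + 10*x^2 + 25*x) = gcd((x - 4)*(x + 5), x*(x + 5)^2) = x + 5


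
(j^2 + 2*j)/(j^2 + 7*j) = (j + 2)/(j + 7)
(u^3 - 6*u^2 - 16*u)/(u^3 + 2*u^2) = (u - 8)/u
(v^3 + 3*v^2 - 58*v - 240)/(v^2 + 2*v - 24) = (v^2 - 3*v - 40)/(v - 4)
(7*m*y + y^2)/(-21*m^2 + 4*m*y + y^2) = y/(-3*m + y)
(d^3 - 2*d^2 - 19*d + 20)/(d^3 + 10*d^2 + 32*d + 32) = (d^2 - 6*d + 5)/(d^2 + 6*d + 8)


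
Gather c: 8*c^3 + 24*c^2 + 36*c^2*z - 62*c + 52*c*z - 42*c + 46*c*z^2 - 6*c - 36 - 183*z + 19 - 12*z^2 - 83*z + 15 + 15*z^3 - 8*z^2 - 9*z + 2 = 8*c^3 + c^2*(36*z + 24) + c*(46*z^2 + 52*z - 110) + 15*z^3 - 20*z^2 - 275*z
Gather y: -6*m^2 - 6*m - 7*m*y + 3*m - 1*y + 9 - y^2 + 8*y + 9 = -6*m^2 - 3*m - y^2 + y*(7 - 7*m) + 18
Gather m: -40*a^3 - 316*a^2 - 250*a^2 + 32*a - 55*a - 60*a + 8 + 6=-40*a^3 - 566*a^2 - 83*a + 14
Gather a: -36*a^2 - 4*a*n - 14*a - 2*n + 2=-36*a^2 + a*(-4*n - 14) - 2*n + 2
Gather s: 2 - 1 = 1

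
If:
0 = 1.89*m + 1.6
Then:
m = -0.85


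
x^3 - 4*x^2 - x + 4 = (x - 4)*(x - 1)*(x + 1)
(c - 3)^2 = c^2 - 6*c + 9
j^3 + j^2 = j^2*(j + 1)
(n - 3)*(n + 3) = n^2 - 9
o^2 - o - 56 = (o - 8)*(o + 7)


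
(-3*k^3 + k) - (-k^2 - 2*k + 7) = -3*k^3 + k^2 + 3*k - 7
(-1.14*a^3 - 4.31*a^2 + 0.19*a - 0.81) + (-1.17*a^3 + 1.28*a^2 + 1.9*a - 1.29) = -2.31*a^3 - 3.03*a^2 + 2.09*a - 2.1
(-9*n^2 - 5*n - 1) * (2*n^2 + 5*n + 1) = -18*n^4 - 55*n^3 - 36*n^2 - 10*n - 1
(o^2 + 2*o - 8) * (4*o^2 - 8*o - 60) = 4*o^4 - 108*o^2 - 56*o + 480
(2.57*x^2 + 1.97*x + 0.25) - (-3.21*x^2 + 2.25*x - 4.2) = 5.78*x^2 - 0.28*x + 4.45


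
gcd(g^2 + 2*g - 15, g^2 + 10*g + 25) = g + 5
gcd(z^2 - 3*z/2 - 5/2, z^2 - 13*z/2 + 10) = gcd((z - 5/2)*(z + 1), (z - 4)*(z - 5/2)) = z - 5/2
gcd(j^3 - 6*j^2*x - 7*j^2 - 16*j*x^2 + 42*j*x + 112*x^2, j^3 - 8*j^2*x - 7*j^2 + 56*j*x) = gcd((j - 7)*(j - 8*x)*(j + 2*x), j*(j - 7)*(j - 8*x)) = -j^2 + 8*j*x + 7*j - 56*x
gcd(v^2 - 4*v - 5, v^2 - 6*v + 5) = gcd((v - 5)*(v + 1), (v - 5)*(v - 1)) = v - 5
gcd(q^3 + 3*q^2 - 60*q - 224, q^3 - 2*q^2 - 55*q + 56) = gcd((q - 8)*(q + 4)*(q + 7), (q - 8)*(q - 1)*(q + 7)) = q^2 - q - 56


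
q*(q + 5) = q^2 + 5*q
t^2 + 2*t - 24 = (t - 4)*(t + 6)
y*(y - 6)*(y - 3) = y^3 - 9*y^2 + 18*y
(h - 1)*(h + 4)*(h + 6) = h^3 + 9*h^2 + 14*h - 24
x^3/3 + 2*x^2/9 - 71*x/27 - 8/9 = (x/3 + 1)*(x - 8/3)*(x + 1/3)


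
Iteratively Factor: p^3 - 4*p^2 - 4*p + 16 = (p - 2)*(p^2 - 2*p - 8) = (p - 4)*(p - 2)*(p + 2)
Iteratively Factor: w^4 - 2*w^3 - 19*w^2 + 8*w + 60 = (w + 3)*(w^3 - 5*w^2 - 4*w + 20) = (w + 2)*(w + 3)*(w^2 - 7*w + 10) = (w - 5)*(w + 2)*(w + 3)*(w - 2)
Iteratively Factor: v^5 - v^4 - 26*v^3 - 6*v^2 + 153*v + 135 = (v + 3)*(v^4 - 4*v^3 - 14*v^2 + 36*v + 45) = (v - 5)*(v + 3)*(v^3 + v^2 - 9*v - 9) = (v - 5)*(v + 1)*(v + 3)*(v^2 - 9) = (v - 5)*(v - 3)*(v + 1)*(v + 3)*(v + 3)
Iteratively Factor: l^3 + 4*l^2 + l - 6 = (l - 1)*(l^2 + 5*l + 6) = (l - 1)*(l + 2)*(l + 3)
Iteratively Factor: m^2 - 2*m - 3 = (m + 1)*(m - 3)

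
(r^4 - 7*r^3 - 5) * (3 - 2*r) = -2*r^5 + 17*r^4 - 21*r^3 + 10*r - 15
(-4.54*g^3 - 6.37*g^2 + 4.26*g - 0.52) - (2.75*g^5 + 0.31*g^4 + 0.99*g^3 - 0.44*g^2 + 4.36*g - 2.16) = -2.75*g^5 - 0.31*g^4 - 5.53*g^3 - 5.93*g^2 - 0.100000000000001*g + 1.64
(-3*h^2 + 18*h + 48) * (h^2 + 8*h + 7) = -3*h^4 - 6*h^3 + 171*h^2 + 510*h + 336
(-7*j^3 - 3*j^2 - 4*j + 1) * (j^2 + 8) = -7*j^5 - 3*j^4 - 60*j^3 - 23*j^2 - 32*j + 8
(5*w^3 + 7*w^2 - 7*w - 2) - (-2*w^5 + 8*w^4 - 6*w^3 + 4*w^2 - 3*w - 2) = 2*w^5 - 8*w^4 + 11*w^3 + 3*w^2 - 4*w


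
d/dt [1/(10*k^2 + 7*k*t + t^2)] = (-7*k - 2*t)/(10*k^2 + 7*k*t + t^2)^2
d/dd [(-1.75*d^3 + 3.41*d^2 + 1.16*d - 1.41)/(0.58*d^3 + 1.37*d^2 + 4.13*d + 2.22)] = (-4.44089209850063e-16*d^5 - 4.3753*d^4 - 15.8006*d^3 + 3.2925*d^2 + 19.0038*d + 8.3985)/(0.3364*d^6 + 1.5892*d^5 + 6.6677*d^4 + 13.8914*d^3 + 23.1397*d^2 + 18.3372*d + 4.9284)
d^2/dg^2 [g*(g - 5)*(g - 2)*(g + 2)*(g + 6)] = 20*g^3 + 12*g^2 - 204*g - 8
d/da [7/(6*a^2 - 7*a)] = 7*(7 - 12*a)/(a^2*(6*a - 7)^2)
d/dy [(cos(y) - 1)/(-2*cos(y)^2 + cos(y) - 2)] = (4*cos(y) - cos(2*y))*sin(y)/(-cos(y) + cos(2*y) + 3)^2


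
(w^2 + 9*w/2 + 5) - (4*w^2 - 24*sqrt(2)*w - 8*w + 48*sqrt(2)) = -3*w^2 + 25*w/2 + 24*sqrt(2)*w - 48*sqrt(2) + 5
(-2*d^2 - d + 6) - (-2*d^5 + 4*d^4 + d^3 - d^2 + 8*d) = 2*d^5 - 4*d^4 - d^3 - d^2 - 9*d + 6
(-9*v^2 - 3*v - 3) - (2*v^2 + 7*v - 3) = -11*v^2 - 10*v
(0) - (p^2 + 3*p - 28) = -p^2 - 3*p + 28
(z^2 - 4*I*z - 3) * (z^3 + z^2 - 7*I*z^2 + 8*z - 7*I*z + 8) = z^5 + z^4 - 11*I*z^4 - 23*z^3 - 11*I*z^3 - 23*z^2 - 11*I*z^2 - 24*z - 11*I*z - 24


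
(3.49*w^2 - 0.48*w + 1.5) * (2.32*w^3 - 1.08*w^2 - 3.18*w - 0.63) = 8.0968*w^5 - 4.8828*w^4 - 7.0998*w^3 - 2.2923*w^2 - 4.4676*w - 0.945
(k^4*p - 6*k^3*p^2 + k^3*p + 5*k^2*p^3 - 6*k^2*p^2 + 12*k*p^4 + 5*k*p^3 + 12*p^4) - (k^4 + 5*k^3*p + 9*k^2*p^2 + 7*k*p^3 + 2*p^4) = k^4*p - k^4 - 6*k^3*p^2 - 4*k^3*p + 5*k^2*p^3 - 15*k^2*p^2 + 12*k*p^4 - 2*k*p^3 + 10*p^4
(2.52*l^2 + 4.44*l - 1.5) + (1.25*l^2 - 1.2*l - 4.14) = 3.77*l^2 + 3.24*l - 5.64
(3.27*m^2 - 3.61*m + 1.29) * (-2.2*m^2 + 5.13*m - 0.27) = -7.194*m^4 + 24.7171*m^3 - 22.2402*m^2 + 7.5924*m - 0.3483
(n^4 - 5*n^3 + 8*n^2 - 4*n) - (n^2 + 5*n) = n^4 - 5*n^3 + 7*n^2 - 9*n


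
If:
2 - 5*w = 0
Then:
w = 2/5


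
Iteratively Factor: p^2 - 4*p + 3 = (p - 1)*(p - 3)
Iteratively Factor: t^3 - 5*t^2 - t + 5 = (t + 1)*(t^2 - 6*t + 5) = (t - 1)*(t + 1)*(t - 5)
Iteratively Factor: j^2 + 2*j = (j + 2)*(j)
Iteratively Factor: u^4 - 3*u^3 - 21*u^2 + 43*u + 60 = (u + 4)*(u^3 - 7*u^2 + 7*u + 15) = (u - 5)*(u + 4)*(u^2 - 2*u - 3) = (u - 5)*(u - 3)*(u + 4)*(u + 1)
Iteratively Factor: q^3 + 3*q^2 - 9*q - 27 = (q + 3)*(q^2 - 9) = (q + 3)^2*(q - 3)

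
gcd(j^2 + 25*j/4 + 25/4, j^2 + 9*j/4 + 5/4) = j + 5/4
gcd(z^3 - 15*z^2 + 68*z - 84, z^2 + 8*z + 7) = 1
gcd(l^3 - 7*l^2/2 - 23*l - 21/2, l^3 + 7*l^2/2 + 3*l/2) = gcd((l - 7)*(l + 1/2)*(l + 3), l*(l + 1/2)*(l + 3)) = l^2 + 7*l/2 + 3/2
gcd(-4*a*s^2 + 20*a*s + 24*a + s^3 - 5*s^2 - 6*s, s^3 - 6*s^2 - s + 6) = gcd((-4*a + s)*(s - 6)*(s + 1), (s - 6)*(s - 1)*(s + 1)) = s^2 - 5*s - 6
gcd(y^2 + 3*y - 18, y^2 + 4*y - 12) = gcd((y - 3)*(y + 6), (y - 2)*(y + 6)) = y + 6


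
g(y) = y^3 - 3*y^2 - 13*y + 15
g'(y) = 3*y^2 - 6*y - 13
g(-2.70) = 8.55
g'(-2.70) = 25.07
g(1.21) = -3.35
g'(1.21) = -15.87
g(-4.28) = -62.72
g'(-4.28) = 67.64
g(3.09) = -24.31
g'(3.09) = -2.90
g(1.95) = -14.34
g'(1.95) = -13.29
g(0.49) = 8.03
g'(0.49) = -15.22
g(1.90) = -13.67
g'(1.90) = -13.57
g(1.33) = -5.24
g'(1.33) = -15.67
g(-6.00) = -231.00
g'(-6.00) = 131.00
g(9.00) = 384.00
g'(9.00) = 176.00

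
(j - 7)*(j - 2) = j^2 - 9*j + 14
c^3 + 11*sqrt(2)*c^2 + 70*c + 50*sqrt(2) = (c + sqrt(2))*(c + 5*sqrt(2))^2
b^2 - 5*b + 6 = (b - 3)*(b - 2)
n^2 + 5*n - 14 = (n - 2)*(n + 7)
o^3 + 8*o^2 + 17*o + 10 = (o + 1)*(o + 2)*(o + 5)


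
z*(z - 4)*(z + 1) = z^3 - 3*z^2 - 4*z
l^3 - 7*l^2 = l^2*(l - 7)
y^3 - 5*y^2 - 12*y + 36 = (y - 6)*(y - 2)*(y + 3)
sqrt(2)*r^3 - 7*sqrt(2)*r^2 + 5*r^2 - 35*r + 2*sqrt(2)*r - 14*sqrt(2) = (r - 7)*(r + 2*sqrt(2))*(sqrt(2)*r + 1)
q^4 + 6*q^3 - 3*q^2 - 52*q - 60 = (q - 3)*(q + 2)^2*(q + 5)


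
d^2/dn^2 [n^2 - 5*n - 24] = 2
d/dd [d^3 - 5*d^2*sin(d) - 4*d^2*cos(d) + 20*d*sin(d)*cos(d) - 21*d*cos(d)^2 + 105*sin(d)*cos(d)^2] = 4*d^2*sin(d) - 5*d^2*cos(d) + 3*d^2 - 10*d*sin(d) + 21*d*sin(2*d) - 8*d*cos(d) + 20*d*cos(2*d) + 10*sin(2*d) + 105*cos(d)/4 - 21*cos(2*d)/2 + 315*cos(3*d)/4 - 21/2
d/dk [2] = 0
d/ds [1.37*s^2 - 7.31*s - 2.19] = 2.74*s - 7.31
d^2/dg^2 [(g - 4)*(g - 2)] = 2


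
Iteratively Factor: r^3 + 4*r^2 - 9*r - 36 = (r + 4)*(r^2 - 9) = (r + 3)*(r + 4)*(r - 3)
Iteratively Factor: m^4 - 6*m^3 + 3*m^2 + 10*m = (m)*(m^3 - 6*m^2 + 3*m + 10) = m*(m - 5)*(m^2 - m - 2) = m*(m - 5)*(m - 2)*(m + 1)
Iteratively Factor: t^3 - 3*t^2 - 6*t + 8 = (t - 1)*(t^2 - 2*t - 8) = (t - 4)*(t - 1)*(t + 2)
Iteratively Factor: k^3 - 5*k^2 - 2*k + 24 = (k + 2)*(k^2 - 7*k + 12) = (k - 4)*(k + 2)*(k - 3)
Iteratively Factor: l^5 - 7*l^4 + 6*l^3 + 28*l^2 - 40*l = (l - 5)*(l^4 - 2*l^3 - 4*l^2 + 8*l) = (l - 5)*(l + 2)*(l^3 - 4*l^2 + 4*l) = l*(l - 5)*(l + 2)*(l^2 - 4*l + 4) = l*(l - 5)*(l - 2)*(l + 2)*(l - 2)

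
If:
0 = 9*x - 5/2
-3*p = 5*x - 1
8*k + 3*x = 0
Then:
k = -5/48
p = -7/54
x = 5/18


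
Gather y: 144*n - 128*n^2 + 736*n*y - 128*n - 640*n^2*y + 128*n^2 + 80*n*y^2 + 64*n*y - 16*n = 80*n*y^2 + y*(-640*n^2 + 800*n)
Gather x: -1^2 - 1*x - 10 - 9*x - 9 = -10*x - 20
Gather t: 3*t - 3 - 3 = 3*t - 6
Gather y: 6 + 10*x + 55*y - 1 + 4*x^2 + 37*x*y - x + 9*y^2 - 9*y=4*x^2 + 9*x + 9*y^2 + y*(37*x + 46) + 5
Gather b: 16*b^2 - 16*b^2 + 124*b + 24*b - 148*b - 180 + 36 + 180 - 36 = 0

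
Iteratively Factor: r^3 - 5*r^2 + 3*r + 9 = (r - 3)*(r^2 - 2*r - 3) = (r - 3)^2*(r + 1)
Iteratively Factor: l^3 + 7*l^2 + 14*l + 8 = (l + 1)*(l^2 + 6*l + 8) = (l + 1)*(l + 2)*(l + 4)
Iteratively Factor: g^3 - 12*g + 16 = (g - 2)*(g^2 + 2*g - 8) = (g - 2)*(g + 4)*(g - 2)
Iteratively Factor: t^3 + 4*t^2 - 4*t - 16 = (t + 4)*(t^2 - 4) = (t - 2)*(t + 4)*(t + 2)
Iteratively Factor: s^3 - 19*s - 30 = (s - 5)*(s^2 + 5*s + 6) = (s - 5)*(s + 2)*(s + 3)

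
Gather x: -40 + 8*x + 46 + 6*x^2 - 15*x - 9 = 6*x^2 - 7*x - 3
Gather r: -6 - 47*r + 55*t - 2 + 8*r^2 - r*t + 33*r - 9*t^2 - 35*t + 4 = 8*r^2 + r*(-t - 14) - 9*t^2 + 20*t - 4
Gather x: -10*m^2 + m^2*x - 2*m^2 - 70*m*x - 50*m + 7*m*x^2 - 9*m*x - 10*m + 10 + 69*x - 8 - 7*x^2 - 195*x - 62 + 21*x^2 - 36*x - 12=-12*m^2 - 60*m + x^2*(7*m + 14) + x*(m^2 - 79*m - 162) - 72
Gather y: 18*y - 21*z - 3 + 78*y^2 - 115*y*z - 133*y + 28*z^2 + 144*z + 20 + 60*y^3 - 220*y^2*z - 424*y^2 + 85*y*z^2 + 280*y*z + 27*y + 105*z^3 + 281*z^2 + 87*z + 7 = 60*y^3 + y^2*(-220*z - 346) + y*(85*z^2 + 165*z - 88) + 105*z^3 + 309*z^2 + 210*z + 24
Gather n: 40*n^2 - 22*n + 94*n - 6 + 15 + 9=40*n^2 + 72*n + 18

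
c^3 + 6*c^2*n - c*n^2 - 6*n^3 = (c - n)*(c + n)*(c + 6*n)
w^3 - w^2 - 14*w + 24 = (w - 3)*(w - 2)*(w + 4)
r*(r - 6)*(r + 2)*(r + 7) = r^4 + 3*r^3 - 40*r^2 - 84*r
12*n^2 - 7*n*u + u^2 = (-4*n + u)*(-3*n + u)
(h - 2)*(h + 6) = h^2 + 4*h - 12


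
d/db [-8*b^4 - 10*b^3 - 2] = b^2*(-32*b - 30)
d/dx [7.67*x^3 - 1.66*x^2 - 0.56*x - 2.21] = 23.01*x^2 - 3.32*x - 0.56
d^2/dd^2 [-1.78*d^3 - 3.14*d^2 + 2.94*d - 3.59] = -10.68*d - 6.28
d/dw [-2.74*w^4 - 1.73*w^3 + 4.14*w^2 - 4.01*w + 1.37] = -10.96*w^3 - 5.19*w^2 + 8.28*w - 4.01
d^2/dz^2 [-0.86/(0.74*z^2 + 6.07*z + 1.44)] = (0.941872*z^2 + 7.725896*z - 0.86*(1.48*z + 6.07)*(2.96*z + 12.14) + 1.832832)/(0.74*z^2 + 6.07*z + 1.44)^3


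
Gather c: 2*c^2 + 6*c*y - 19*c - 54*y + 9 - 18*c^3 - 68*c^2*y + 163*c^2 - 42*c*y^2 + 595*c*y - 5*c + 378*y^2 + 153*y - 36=-18*c^3 + c^2*(165 - 68*y) + c*(-42*y^2 + 601*y - 24) + 378*y^2 + 99*y - 27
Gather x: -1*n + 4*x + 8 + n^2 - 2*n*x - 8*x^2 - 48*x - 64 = n^2 - n - 8*x^2 + x*(-2*n - 44) - 56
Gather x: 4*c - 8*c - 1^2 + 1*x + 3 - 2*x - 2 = -4*c - x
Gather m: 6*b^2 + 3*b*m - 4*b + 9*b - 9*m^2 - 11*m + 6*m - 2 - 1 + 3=6*b^2 + 5*b - 9*m^2 + m*(3*b - 5)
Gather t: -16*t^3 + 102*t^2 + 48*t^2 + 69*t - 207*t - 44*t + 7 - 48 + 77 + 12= -16*t^3 + 150*t^2 - 182*t + 48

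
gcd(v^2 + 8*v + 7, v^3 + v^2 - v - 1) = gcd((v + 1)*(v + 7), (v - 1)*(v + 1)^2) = v + 1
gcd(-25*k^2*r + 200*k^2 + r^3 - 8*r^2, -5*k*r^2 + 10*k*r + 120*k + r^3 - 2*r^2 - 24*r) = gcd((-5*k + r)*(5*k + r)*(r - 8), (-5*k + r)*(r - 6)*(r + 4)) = -5*k + r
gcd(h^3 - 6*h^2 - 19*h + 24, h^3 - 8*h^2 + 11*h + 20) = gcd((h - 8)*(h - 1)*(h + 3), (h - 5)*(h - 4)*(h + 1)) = 1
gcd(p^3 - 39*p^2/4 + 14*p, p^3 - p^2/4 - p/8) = p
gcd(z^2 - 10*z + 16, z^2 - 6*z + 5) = 1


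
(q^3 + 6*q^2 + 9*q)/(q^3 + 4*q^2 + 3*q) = (q + 3)/(q + 1)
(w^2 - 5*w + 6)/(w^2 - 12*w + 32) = (w^2 - 5*w + 6)/(w^2 - 12*w + 32)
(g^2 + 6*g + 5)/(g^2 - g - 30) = (g + 1)/(g - 6)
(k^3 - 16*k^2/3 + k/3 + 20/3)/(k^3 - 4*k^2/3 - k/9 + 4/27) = 9*(k^2 - 4*k - 5)/(9*k^2 - 1)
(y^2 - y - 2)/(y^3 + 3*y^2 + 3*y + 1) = (y - 2)/(y^2 + 2*y + 1)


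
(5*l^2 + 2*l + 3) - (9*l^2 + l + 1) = -4*l^2 + l + 2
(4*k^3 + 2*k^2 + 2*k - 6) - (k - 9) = 4*k^3 + 2*k^2 + k + 3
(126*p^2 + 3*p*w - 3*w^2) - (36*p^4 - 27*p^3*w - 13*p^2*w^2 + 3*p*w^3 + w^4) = -36*p^4 + 27*p^3*w + 13*p^2*w^2 + 126*p^2 - 3*p*w^3 + 3*p*w - w^4 - 3*w^2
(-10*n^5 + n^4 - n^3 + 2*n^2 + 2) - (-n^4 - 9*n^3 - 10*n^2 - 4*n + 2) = -10*n^5 + 2*n^4 + 8*n^3 + 12*n^2 + 4*n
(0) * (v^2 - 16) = 0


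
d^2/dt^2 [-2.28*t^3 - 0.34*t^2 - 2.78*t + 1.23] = -13.68*t - 0.68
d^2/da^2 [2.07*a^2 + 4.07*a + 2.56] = 4.14000000000000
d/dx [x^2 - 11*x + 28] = 2*x - 11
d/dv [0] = 0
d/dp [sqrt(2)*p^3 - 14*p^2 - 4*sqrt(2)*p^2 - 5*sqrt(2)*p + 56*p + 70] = 3*sqrt(2)*p^2 - 28*p - 8*sqrt(2)*p - 5*sqrt(2) + 56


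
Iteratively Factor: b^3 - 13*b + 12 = (b - 3)*(b^2 + 3*b - 4) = (b - 3)*(b - 1)*(b + 4)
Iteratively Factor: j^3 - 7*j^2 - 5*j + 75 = (j - 5)*(j^2 - 2*j - 15) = (j - 5)*(j + 3)*(j - 5)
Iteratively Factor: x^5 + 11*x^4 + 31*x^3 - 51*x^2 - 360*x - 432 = (x + 3)*(x^4 + 8*x^3 + 7*x^2 - 72*x - 144) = (x - 3)*(x + 3)*(x^3 + 11*x^2 + 40*x + 48) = (x - 3)*(x + 3)*(x + 4)*(x^2 + 7*x + 12) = (x - 3)*(x + 3)^2*(x + 4)*(x + 4)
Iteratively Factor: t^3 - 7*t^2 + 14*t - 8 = (t - 2)*(t^2 - 5*t + 4) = (t - 2)*(t - 1)*(t - 4)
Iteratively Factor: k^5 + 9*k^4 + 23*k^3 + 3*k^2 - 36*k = (k + 3)*(k^4 + 6*k^3 + 5*k^2 - 12*k) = (k - 1)*(k + 3)*(k^3 + 7*k^2 + 12*k) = (k - 1)*(k + 3)*(k + 4)*(k^2 + 3*k) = (k - 1)*(k + 3)^2*(k + 4)*(k)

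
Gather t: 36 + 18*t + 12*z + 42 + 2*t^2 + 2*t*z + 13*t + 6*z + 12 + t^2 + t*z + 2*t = 3*t^2 + t*(3*z + 33) + 18*z + 90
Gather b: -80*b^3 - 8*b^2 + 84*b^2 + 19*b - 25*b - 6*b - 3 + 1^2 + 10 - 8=-80*b^3 + 76*b^2 - 12*b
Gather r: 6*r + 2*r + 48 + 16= 8*r + 64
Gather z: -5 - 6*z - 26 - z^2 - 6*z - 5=-z^2 - 12*z - 36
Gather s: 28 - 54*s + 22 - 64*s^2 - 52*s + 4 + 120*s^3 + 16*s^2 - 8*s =120*s^3 - 48*s^2 - 114*s + 54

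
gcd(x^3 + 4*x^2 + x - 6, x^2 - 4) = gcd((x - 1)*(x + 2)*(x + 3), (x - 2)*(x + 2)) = x + 2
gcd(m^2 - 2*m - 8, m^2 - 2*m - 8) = m^2 - 2*m - 8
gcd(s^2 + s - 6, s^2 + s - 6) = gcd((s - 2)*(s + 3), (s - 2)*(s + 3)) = s^2 + s - 6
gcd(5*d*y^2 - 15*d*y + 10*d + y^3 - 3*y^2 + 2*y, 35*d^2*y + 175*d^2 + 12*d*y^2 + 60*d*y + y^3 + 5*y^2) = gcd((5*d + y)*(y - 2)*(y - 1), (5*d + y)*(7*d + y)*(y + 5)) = 5*d + y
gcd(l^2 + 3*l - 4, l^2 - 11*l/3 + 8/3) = l - 1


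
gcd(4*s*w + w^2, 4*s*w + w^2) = 4*s*w + w^2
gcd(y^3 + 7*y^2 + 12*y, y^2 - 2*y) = y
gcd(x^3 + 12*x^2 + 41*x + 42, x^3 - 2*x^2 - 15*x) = x + 3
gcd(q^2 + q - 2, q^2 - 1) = q - 1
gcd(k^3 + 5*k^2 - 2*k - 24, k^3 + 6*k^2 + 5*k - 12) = k^2 + 7*k + 12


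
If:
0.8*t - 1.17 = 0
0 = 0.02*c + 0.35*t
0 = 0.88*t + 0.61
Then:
No Solution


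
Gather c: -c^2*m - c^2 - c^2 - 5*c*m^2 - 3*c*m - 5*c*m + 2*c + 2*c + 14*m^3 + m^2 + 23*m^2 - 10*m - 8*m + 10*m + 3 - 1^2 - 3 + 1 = c^2*(-m - 2) + c*(-5*m^2 - 8*m + 4) + 14*m^3 + 24*m^2 - 8*m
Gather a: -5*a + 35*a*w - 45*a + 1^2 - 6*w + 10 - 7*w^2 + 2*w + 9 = a*(35*w - 50) - 7*w^2 - 4*w + 20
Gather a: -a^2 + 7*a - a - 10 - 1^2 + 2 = -a^2 + 6*a - 9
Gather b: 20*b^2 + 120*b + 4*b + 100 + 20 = 20*b^2 + 124*b + 120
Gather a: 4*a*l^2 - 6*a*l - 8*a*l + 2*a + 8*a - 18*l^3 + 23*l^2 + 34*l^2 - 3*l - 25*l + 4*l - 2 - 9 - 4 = a*(4*l^2 - 14*l + 10) - 18*l^3 + 57*l^2 - 24*l - 15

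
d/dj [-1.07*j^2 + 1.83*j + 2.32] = 1.83 - 2.14*j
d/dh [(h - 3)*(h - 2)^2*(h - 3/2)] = 4*h^3 - 51*h^2/2 + 53*h - 36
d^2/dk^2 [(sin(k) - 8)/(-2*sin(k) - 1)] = 17*(sin(k) + cos(2*k) + 3)/(2*sin(k) + 1)^3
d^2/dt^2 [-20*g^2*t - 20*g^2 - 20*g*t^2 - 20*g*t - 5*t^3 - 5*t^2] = -40*g - 30*t - 10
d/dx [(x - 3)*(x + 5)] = 2*x + 2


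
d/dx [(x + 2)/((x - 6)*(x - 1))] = (-x^2 - 4*x + 20)/(x^4 - 14*x^3 + 61*x^2 - 84*x + 36)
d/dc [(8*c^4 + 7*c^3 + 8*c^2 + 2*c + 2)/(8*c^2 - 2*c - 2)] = c*(64*c^4 + 4*c^3 - 46*c^2 - 37*c - 32)/(2*(16*c^4 - 8*c^3 - 7*c^2 + 2*c + 1))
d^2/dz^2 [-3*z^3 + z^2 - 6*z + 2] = 2 - 18*z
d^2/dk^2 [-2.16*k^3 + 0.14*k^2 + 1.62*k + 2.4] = 0.28 - 12.96*k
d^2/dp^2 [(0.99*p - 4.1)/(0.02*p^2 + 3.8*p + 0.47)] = ((0.04*p + 3.8)*(0.08*p + 7.6)*(0.99*p - 4.1) - (0.1188*p + 7.36)*(0.02*p^2 + 3.8*p + 0.47))/(0.02*p^2 + 3.8*p + 0.47)^3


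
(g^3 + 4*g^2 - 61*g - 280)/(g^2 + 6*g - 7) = (g^2 - 3*g - 40)/(g - 1)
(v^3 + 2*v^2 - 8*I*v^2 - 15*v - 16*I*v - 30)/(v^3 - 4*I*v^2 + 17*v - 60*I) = (v + 2)/(v + 4*I)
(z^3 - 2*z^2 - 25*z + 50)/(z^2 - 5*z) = z + 3 - 10/z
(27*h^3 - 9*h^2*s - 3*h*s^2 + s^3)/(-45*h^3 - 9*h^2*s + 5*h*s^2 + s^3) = (-3*h + s)/(5*h + s)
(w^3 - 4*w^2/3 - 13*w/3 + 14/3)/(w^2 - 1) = (3*w^2 - w - 14)/(3*(w + 1))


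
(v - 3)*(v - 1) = v^2 - 4*v + 3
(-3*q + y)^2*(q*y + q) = 9*q^3*y + 9*q^3 - 6*q^2*y^2 - 6*q^2*y + q*y^3 + q*y^2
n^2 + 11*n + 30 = (n + 5)*(n + 6)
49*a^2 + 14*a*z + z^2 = (7*a + z)^2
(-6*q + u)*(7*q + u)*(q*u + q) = -42*q^3*u - 42*q^3 + q^2*u^2 + q^2*u + q*u^3 + q*u^2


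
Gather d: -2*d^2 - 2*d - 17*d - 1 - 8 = -2*d^2 - 19*d - 9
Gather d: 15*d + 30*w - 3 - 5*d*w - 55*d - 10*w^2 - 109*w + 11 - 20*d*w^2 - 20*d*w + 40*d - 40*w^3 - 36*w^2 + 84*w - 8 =d*(-20*w^2 - 25*w) - 40*w^3 - 46*w^2 + 5*w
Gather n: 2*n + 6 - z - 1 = 2*n - z + 5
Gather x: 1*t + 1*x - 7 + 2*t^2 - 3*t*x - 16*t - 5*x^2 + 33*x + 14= 2*t^2 - 15*t - 5*x^2 + x*(34 - 3*t) + 7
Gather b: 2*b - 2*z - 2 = 2*b - 2*z - 2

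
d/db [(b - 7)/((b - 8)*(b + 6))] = (-b^2 + 14*b - 62)/(b^4 - 4*b^3 - 92*b^2 + 192*b + 2304)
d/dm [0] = 0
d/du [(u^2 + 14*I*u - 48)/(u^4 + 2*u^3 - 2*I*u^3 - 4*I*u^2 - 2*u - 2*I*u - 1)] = (-2*u^3 - 42*I*u^2 + u*(178 - 16*I) + 110 - 96*I)/(u^6 + u^5*(3 - 3*I) - 9*I*u^4 + u^3*(-8 - 8*I) - 9*u^2 + u*(-3 + 3*I) + I)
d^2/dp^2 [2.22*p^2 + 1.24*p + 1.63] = 4.44000000000000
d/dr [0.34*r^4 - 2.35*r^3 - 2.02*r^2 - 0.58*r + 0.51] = 1.36*r^3 - 7.05*r^2 - 4.04*r - 0.58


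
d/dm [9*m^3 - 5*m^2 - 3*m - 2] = 27*m^2 - 10*m - 3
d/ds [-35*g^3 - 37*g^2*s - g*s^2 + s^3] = -37*g^2 - 2*g*s + 3*s^2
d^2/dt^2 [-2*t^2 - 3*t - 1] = -4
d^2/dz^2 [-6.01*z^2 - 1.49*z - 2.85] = -12.0200000000000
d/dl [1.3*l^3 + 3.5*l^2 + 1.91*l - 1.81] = 3.9*l^2 + 7.0*l + 1.91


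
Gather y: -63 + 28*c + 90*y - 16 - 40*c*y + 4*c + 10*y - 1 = 32*c + y*(100 - 40*c) - 80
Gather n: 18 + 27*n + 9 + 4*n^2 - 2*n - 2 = 4*n^2 + 25*n + 25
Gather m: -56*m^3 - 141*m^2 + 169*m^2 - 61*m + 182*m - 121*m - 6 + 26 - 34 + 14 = -56*m^3 + 28*m^2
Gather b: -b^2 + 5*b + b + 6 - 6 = -b^2 + 6*b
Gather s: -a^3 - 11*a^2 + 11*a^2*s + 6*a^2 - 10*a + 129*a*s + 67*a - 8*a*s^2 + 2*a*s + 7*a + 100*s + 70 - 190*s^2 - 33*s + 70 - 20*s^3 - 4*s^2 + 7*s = -a^3 - 5*a^2 + 64*a - 20*s^3 + s^2*(-8*a - 194) + s*(11*a^2 + 131*a + 74) + 140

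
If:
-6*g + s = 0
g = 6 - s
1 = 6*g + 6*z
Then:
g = 6/7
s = 36/7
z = -29/42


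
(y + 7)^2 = y^2 + 14*y + 49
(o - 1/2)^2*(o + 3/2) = o^3 + o^2/2 - 5*o/4 + 3/8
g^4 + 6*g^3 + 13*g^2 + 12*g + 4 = (g + 1)^2*(g + 2)^2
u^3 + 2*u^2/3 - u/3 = u*(u - 1/3)*(u + 1)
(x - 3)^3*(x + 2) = x^4 - 7*x^3 + 9*x^2 + 27*x - 54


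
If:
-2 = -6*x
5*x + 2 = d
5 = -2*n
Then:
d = 11/3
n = -5/2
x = 1/3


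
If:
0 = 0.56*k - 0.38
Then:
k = 0.68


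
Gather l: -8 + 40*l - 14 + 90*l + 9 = 130*l - 13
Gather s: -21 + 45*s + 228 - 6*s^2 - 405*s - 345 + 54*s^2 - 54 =48*s^2 - 360*s - 192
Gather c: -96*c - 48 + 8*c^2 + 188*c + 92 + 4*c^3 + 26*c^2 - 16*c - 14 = 4*c^3 + 34*c^2 + 76*c + 30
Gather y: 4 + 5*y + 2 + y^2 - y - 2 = y^2 + 4*y + 4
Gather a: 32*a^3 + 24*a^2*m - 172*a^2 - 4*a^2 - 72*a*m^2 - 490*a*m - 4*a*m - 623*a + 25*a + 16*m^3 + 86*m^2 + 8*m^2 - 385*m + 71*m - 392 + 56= 32*a^3 + a^2*(24*m - 176) + a*(-72*m^2 - 494*m - 598) + 16*m^3 + 94*m^2 - 314*m - 336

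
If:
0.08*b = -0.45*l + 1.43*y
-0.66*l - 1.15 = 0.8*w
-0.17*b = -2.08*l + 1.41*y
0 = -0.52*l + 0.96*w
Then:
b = -6.92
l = -1.05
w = -0.57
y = -0.72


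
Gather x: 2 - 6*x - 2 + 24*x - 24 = 18*x - 24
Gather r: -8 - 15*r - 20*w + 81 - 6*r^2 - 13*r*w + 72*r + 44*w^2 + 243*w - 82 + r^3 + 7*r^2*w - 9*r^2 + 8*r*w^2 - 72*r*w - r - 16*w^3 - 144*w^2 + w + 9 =r^3 + r^2*(7*w - 15) + r*(8*w^2 - 85*w + 56) - 16*w^3 - 100*w^2 + 224*w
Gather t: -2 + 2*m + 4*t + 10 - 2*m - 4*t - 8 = 0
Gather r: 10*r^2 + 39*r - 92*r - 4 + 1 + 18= 10*r^2 - 53*r + 15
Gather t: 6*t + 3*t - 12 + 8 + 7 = 9*t + 3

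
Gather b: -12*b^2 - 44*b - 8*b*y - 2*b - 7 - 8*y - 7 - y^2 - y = -12*b^2 + b*(-8*y - 46) - y^2 - 9*y - 14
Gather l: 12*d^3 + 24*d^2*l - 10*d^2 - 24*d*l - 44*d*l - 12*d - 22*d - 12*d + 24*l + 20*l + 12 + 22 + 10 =12*d^3 - 10*d^2 - 46*d + l*(24*d^2 - 68*d + 44) + 44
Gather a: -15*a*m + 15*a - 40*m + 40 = a*(15 - 15*m) - 40*m + 40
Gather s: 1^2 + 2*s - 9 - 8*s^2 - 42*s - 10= -8*s^2 - 40*s - 18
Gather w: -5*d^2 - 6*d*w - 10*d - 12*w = -5*d^2 - 10*d + w*(-6*d - 12)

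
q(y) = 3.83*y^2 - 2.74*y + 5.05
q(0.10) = 4.81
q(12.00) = 523.69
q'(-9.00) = -71.68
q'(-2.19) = -19.52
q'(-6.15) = -49.85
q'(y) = 7.66*y - 2.74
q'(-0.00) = -2.74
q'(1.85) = 11.43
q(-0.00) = 5.05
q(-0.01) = 5.08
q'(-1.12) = -11.32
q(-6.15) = 166.76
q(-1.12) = 12.92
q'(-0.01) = -2.82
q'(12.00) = 89.18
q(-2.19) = 29.42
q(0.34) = 4.56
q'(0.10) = -1.97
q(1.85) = 13.09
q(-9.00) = 339.94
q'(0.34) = -0.14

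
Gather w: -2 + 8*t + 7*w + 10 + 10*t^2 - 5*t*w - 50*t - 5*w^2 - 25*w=10*t^2 - 42*t - 5*w^2 + w*(-5*t - 18) + 8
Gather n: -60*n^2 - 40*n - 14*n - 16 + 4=-60*n^2 - 54*n - 12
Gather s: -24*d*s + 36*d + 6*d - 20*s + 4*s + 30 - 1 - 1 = 42*d + s*(-24*d - 16) + 28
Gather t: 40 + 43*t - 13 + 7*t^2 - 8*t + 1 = 7*t^2 + 35*t + 28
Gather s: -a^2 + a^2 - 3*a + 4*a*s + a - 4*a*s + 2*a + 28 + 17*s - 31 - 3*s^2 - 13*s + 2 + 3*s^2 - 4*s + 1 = 0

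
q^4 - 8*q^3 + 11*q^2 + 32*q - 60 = (q - 5)*(q - 3)*(q - 2)*(q + 2)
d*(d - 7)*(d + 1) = d^3 - 6*d^2 - 7*d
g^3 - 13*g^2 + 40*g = g*(g - 8)*(g - 5)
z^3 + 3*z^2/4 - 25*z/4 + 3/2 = (z - 2)*(z - 1/4)*(z + 3)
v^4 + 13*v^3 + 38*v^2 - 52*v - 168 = (v - 2)*(v + 2)*(v + 6)*(v + 7)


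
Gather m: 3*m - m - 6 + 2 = 2*m - 4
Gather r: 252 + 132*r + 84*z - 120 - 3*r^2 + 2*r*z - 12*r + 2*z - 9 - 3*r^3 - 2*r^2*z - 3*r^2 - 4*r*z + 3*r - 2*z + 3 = -3*r^3 + r^2*(-2*z - 6) + r*(123 - 2*z) + 84*z + 126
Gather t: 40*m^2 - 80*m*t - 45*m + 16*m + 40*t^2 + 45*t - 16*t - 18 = 40*m^2 - 29*m + 40*t^2 + t*(29 - 80*m) - 18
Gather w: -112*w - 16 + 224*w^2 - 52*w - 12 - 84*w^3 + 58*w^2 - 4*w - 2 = -84*w^3 + 282*w^2 - 168*w - 30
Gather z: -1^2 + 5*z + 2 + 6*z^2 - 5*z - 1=6*z^2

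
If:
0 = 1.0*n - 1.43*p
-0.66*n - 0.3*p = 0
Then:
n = 0.00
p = 0.00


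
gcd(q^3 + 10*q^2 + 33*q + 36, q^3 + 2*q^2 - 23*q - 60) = q^2 + 7*q + 12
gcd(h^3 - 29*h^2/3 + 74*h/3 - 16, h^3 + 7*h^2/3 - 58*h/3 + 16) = h^2 - 11*h/3 + 8/3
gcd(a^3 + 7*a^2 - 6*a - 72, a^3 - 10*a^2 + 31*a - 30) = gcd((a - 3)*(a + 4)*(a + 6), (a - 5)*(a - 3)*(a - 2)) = a - 3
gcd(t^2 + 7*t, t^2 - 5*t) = t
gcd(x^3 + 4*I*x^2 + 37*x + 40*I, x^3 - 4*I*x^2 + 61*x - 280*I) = x^2 + 3*I*x + 40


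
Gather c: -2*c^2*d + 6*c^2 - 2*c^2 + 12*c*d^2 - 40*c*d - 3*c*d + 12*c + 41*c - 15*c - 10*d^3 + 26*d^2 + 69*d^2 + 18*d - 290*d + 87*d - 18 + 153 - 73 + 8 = c^2*(4 - 2*d) + c*(12*d^2 - 43*d + 38) - 10*d^3 + 95*d^2 - 185*d + 70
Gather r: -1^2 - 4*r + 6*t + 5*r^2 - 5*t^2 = 5*r^2 - 4*r - 5*t^2 + 6*t - 1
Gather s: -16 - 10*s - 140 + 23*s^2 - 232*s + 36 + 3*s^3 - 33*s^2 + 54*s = 3*s^3 - 10*s^2 - 188*s - 120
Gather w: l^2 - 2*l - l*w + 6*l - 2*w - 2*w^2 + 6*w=l^2 + 4*l - 2*w^2 + w*(4 - l)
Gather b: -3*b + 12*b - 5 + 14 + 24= 9*b + 33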